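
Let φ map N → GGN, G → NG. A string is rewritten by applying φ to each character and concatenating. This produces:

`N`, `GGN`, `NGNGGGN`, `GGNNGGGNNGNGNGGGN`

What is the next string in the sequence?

NGNGGGNGGNNGNGNGGGNGGNNGGGNNGGGNNGNGNGGGN

φ(GGNNGGGNNGNGNGGGN) expands symbol-by-symbol to NG NG GGN GGN NG NG NG GGN GGN NG GGN NG GGN NG NG NG GGN; joining the 17 pieces gives the next term.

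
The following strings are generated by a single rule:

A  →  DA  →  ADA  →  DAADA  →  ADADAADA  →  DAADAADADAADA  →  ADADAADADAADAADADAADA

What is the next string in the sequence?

From term 3 onward, concatenate the second-to-last term with the last: A·DA = ADA, DA·ADA = DAADA, …
Continuing: DAADAADADAADA · ADADAADADAADAADADAADA gives term 8.

DAADAADADAADAADADAADADAADAADADAADA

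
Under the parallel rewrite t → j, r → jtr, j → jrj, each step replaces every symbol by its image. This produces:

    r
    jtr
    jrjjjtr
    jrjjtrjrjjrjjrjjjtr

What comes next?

jrjjtrjrjjrjjjtrjrjjtrjrjjrjjtrjrjjrjjtrjrjjrjjrjjjtr

Replace each of the 19 characters of jrjjtrjrjjrjjrjjjtr in place — jrj jtr jrj jrj j jtr jrj jtr jrj jrj jtr jrj jrj jtr jrj jrj jrj j jtr — and concatenate.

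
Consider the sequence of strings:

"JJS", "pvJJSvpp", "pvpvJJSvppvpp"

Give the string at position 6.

pvpvpvpvpvJJSvppvppvppvppvpp

s(k+1) = pv·s(k)·vpp, so each term gains pv as a prefix and vpp as a suffix.
From pvpvJJSvppvpp, 3 further steps: pvpvJJSvppvpp → pvpvpvJJSvppvppvpp → pvpvpvpvJJSvppvppvppvpp → (answer).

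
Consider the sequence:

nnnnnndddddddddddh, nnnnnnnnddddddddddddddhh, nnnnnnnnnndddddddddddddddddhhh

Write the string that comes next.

The n-th term is 2n n's then 3n+2 d's then n-2 h's, where the shown terms are n = 3, 4, 5.
Setting n = 6 gives 12, 20, 4 characters in each block.

nnnnnnnnnnnnddddddddddddddddddddhhhh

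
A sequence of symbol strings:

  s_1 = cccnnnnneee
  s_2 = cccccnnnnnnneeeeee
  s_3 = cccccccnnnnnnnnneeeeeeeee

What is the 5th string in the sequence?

cccccccccccnnnnnnnnnnnnneeeeeeeeeeeeeee

Each string has the form c^{2n+1} n^{2n+3} e^{3n} (n = 1, 2, …).
Setting n = 5 gives 11, 13, 15 characters in each block.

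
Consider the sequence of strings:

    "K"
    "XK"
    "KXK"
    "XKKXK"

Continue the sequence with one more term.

KXKXKKXK

This is a Fibonacci-style word recurrence s(k) = s(k−2)·s(k−1): e.g. K·XK = KXK.
The next term joins KXK and XKKXK.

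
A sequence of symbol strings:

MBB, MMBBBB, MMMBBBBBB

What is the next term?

The n-th term is n M's then 2n B's (n = 1, 2, …).
At n = 4 the blocks have lengths 4, 8.

MMMMBBBBBBBB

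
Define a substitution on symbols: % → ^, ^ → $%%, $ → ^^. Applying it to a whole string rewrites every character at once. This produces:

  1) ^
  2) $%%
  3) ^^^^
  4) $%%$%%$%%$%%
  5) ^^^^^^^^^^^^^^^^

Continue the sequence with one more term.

$%%$%%$%%$%%$%%$%%$%%$%%$%%$%%$%%$%%$%%$%%$%%$%%

Applying the rule to each of the 16 symbols of ^^^^^^^^^^^^^^^^ gives the pieces $%% $%% $%% $%% $%% $%% $%% $%% $%% $%% $%% $%% $%% $%% $%% $%%, which concatenate to the answer.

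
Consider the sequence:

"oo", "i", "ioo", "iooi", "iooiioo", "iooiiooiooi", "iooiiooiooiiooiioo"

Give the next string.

Each term (from the third on) is the previous term followed by the one before it: term 3 = i·oo = ioo.
Continuing: iooiiooiooiiooiioo · iooiiooiooi gives term 8.

iooiiooiooiiooiiooiooiiooiooi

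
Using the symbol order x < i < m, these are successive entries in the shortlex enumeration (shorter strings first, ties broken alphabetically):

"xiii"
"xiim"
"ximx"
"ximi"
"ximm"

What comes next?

Find the rightmost character of ximm below m, bump it to the next letter, and reset everything to its right to x.

xmxx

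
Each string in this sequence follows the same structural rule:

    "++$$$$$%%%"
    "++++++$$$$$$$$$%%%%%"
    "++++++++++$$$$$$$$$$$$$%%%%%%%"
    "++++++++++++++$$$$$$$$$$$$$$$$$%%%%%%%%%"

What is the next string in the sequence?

Reading off run lengths: + runs 2, 6, 10, 14; $ runs 5, 9, 13, 17; % runs 3, 5, 7, 9 — each is linear in n (n = 1, 2, …).
At n = 5 the blocks have lengths 18, 21, 11.

++++++++++++++++++$$$$$$$$$$$$$$$$$$$$$%%%%%%%%%%%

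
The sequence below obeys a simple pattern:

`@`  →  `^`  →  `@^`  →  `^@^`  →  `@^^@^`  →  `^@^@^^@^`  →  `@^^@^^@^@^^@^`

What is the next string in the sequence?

^@^@^^@^@^^@^^@^@^^@^

From term 3 onward, concatenate the second-to-last term with the last: @·^ = @^, ^·@^ = ^@^, …
So term 8 is ^@^@^^@^·@^^@^^@^@^^@^.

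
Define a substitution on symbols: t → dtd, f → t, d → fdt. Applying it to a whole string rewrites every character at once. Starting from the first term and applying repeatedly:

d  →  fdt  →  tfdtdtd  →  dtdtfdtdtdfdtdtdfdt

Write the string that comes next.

Rewriting the 19 symbols of dtdtfdtdtdfdtdtdfdt one by one yields fdt dtd fdt dtd t fdt dtd fdt dtd fdt t fdt dtd fdt dtd fdt t fdt dtd; concatenated:

fdtdtdfdtdtdtfdtdtdfdtdtdfdttfdtdtdfdtdtdfdttfdtdtd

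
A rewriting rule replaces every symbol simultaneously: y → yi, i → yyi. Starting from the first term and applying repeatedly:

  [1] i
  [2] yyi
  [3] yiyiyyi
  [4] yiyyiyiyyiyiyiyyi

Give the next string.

Replace each of the 17 characters of yiyyiyiyyiyiyiyyi in place — yi yyi yi yi yyi yi yyi yi yi yyi yi yyi yi yyi yi yi yyi — and concatenate.

yiyyiyiyiyyiyiyyiyiyiyyiyiyyiyiyyiyiyiyyi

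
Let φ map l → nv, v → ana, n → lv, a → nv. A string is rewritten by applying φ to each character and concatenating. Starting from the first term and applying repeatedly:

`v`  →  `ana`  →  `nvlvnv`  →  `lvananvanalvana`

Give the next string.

nvananvlvnvlvananvlvnvnvananvlvnv

Applying the rule to each of the 15 symbols of lvananvanalvana gives the pieces nv ana nv lv nv lv ana nv lv nv nv ana nv lv nv, which concatenate to the answer.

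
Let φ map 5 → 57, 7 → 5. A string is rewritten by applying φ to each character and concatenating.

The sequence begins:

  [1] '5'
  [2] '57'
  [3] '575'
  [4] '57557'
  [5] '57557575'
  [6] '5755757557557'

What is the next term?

575575755755757557575

φ(5755757557557) expands symbol-by-symbol to 57 5 57 57 5 57 5 57 57 5 57 57 5; joining the 13 pieces gives the next term.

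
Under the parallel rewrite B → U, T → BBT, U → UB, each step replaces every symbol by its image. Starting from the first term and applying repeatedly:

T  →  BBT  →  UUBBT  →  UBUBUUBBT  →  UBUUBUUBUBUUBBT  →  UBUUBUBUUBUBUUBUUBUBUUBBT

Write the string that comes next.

Replace each of the 25 characters of UBUUBUBUUBUBUUBUUBUBUUBBT in place — UB U UB UB U UB U UB UB U UB U UB UB U UB UB U UB U UB UB U U BBT — and concatenate.

UBUUBUBUUBUUBUBUUBUUBUBUUBUBUUBUUBUBUUBBT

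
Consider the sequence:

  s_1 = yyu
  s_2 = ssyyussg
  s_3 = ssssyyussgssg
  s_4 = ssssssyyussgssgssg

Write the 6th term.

Each term wraps the previous one in ss on the left and ssg on the right.
From ssssssyyussgssgssg, 2 further steps: ssssssyyussgssgssg → ssssssssyyussgssgssgssg → (answer).

ssssssssssyyussgssgssgssgssg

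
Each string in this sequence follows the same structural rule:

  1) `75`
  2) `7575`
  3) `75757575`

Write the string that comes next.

Each string is two copies of the previous one concatenated.
Doubling 75757575:

7575757575757575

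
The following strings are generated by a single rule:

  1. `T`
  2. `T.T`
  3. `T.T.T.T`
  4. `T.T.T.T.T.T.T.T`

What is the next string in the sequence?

Every step duplicates the string with '.' between the halves.
So the next term is two copies of T.T.T.T.T.T.T.T with '.' between the halves.

T.T.T.T.T.T.T.T.T.T.T.T.T.T.T.T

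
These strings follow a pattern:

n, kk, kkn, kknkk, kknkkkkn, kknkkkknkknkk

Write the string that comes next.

kknkkkknkknkkkknkkkkn

This is a Fibonacci-style word recurrence s(k) = s(k−1)·s(k−2): e.g. kk·n = kkn.
Continuing: kknkkkknkknkk · kknkkkkn gives term 7.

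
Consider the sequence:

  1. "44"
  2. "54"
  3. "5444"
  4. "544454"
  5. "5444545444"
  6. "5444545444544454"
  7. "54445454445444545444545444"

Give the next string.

Each term (from the third on) is the previous term followed by the one before it: term 3 = 54·44 = 5444.
The next term joins 54445454445444545444545444 and 5444545444544454.

544454544454445454445454445444545444544454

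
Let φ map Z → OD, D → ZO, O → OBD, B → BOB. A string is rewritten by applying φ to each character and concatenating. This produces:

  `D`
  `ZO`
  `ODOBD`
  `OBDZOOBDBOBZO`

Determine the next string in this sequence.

Applying the rule to each of the 13 symbols of OBDZOOBDBOBZO gives the pieces OBD BOB ZO OD OBD OBD BOB ZO BOB OBD BOB OD OBD, which concatenate to the answer.

OBDBOBZOODOBDOBDBOBZOBOBOBDBOBODOBD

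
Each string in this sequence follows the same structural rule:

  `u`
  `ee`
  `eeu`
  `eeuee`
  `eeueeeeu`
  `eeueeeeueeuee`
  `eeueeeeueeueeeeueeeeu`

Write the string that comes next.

eeueeeeueeueeeeueeeeueeueeeeueeuee

From term 3 onward, concatenate the last term with the second-to-last: ee·u = eeu, eeu·ee = eeuee, …
Continuing: eeueeeeueeueeeeueeeeu · eeueeeeueeuee gives term 8.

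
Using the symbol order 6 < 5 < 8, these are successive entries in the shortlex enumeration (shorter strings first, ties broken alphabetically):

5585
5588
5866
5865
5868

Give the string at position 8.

5858

Continuing the enumeration 3 steps past 5868: 5868 → 5856 → 5855 → (answer).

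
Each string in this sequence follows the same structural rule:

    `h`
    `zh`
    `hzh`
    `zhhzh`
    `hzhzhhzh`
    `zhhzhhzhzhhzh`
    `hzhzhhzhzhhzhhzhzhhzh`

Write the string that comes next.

zhhzhhzhzhhzhhzhzhhzhzhhzhhzhzhhzh

Each term (from the third on) is the two preceding terms concatenated in order: term 3 = h·zh = hzh.
Continuing: zhhzhhzhzhhzh · hzhzhhzhzhhzhhzhzhhzh gives term 8.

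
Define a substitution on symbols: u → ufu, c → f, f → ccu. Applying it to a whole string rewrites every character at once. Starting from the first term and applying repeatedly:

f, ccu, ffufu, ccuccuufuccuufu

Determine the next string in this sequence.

Rewriting the 15 symbols of ccuccuufuccuufu one by one yields f f ufu f f ufu ufu ccu ufu f f ufu ufu ccu ufu; concatenated:

ffufuffufuufuccuufuffufuufuccuufu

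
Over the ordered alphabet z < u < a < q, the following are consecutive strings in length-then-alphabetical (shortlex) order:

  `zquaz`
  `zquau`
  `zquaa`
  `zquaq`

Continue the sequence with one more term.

zquqz

The successor of zquaq increments the rightmost position that isn't already q and resets every position after it to z.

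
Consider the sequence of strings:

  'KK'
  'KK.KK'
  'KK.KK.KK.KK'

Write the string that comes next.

KK.KK.KK.KK.KK.KK.KK.KK

Every step duplicates the string with '.' between the halves.
So the next term is two copies of KK.KK.KK.KK with '.' between the halves.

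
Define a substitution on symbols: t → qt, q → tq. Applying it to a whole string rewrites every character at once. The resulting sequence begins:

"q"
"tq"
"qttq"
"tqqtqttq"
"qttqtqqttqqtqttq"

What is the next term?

Replace each of the 16 characters of qttqtqqttqqtqttq in place — tq qt qt tq qt tq tq qt qt tq tq qt tq qt qt tq — and concatenate.

tqqtqttqqttqtqqtqttqtqqttqqtqttq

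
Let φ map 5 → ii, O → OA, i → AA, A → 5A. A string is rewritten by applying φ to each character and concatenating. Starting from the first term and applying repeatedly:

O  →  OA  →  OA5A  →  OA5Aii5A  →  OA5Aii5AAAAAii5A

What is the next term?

OA5Aii5AAAAAii5A5A5A5A5AAAAAii5A

Replace each of the 16 characters of OA5Aii5AAAAAii5A in place — OA 5A ii 5A AA AA ii 5A 5A 5A 5A 5A AA AA ii 5A — and concatenate.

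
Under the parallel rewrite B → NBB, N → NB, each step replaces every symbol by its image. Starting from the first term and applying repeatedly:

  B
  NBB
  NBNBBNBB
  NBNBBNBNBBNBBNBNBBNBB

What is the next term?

NBNBBNBNBBNBBNBNBBNBNBBNBBNBNBBNBBNBNBBNBNBBNBBNBNBBNBB

Applying the rule to each of the 21 symbols of NBNBBNBNBBNBBNBNBBNBB gives the pieces NB NBB NB NBB NBB NB NBB NB NBB NBB NB NBB NBB NB NBB NB NBB NBB NB NBB NBB, which concatenate to the answer.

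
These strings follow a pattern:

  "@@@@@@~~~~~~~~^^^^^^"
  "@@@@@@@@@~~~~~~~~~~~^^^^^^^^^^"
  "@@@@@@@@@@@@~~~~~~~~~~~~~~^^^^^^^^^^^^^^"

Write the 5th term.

@@@@@@@@@@@@@@@@@@~~~~~~~~~~~~~~~~~~~~^^^^^^^^^^^^^^^^^^^^^^

The n-th term is 3n @'s then 3n+2 ~'s then 4n-2 ^'s, where the shown terms are n = 2, 3, 4.
Setting n = 6 gives 18, 20, 22 characters in each block.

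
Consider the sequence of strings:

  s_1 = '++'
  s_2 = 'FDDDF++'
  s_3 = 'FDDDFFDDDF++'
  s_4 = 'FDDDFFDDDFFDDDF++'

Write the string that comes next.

Each term is the previous one with FDDDF prepended.
Applying this once more to FDDDFFDDDFFDDDF++:

FDDDFFDDDFFDDDFFDDDF++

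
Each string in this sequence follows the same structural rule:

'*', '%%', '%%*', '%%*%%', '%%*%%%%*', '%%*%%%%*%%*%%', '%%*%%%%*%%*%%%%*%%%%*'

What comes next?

Each term (from the third on) is the previous term followed by the one before it: term 3 = %%·* = %%*.
The next term joins %%*%%%%*%%*%%%%*%%%%* and %%*%%%%*%%*%%.

%%*%%%%*%%*%%%%*%%%%*%%*%%%%*%%*%%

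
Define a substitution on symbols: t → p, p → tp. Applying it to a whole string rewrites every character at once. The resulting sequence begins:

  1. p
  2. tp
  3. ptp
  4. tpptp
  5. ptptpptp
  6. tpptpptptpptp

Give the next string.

φ(tpptpptptpptp) expands symbol-by-symbol to p tp tp p tp tp p tp p tp tp p tp; joining the 13 pieces gives the next term.

ptptpptptpptpptptpptp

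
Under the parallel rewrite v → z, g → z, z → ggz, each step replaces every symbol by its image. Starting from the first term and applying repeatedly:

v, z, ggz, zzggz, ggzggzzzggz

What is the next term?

Expanding ggzggzzzggz: g→z, g→z, z→ggz, g→z, g→z, z→ggz, z→ggz, z→ggz, g→z, g→z, z→ggz. Concatenated: z z ggz z z ggz ggz ggz z z ggz.

zzggzzzggzggzggzzzggz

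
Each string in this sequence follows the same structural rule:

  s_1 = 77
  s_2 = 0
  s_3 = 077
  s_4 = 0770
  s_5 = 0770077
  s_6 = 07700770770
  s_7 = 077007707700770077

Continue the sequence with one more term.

Each term (from the third on) is the previous term followed by the one before it: term 3 = 0·77 = 077.
So term 8 is 077007707700770077·07700770770.

07700770770077007707700770770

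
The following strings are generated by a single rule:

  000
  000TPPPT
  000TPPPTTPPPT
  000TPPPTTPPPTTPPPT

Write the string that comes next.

Every step adds TPPPT to the end: s(k+1) = s(k)·TPPPT.
So the next term is 000TPPPTTPPPTTPPPT·TPPPT.

000TPPPTTPPPTTPPPTTPPPT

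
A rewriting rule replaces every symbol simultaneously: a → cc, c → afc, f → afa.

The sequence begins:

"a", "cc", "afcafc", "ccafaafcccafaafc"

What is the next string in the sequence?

afcafcccafaccccafaafcafcafcccafaccccafaafc

Replace each of the 16 characters of ccafaafcccafaafc in place — afc afc cc afa cc cc afa afc afc afc cc afa cc cc afa afc — and concatenate.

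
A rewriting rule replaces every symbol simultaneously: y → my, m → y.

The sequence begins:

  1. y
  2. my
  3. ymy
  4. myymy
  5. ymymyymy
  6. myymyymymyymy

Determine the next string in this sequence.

ymymyymymyymyymymyymy

φ(myymyymymyymy) expands symbol-by-symbol to y my my y my my y my y my my y my; joining the 13 pieces gives the next term.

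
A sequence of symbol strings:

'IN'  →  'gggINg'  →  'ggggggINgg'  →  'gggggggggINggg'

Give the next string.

Every step adds ggg to the front and g to the end of the previous string.
So the next term is ggg·gggggggggINggg·g.

ggggggggggggINgggg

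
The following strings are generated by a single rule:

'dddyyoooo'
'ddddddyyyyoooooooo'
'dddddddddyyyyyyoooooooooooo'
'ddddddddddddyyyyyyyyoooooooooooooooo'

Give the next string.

dddddddddddddddyyyyyyyyyyoooooooooooooooooooo

Term n consists of 3n d's, followed by 2n y's, followed by 4n o's (n = 1, 2, …).
At n = 5 the blocks have lengths 15, 10, 20.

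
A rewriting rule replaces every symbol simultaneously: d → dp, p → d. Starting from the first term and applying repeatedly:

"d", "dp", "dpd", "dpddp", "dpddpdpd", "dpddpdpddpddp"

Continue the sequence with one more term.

dpddpdpddpddpdpddpdpd

Replace each of the 13 characters of dpddpdpddpddp in place — dp d dp dp d dp d dp dp d dp dp d — and concatenate.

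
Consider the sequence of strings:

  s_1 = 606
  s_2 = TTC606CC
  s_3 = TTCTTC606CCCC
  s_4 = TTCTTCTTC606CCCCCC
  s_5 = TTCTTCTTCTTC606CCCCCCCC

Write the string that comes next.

s(k+1) = TTC·s(k)·CC, so each term gains TTC as a prefix and CC as a suffix.
Applying this once more to TTCTTCTTCTTC606CCCCCCCC:

TTCTTCTTCTTCTTC606CCCCCCCCCC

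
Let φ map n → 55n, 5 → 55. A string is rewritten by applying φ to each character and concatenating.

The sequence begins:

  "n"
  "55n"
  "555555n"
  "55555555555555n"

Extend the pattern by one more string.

555555555555555555555555555555n

Applying the rule to each of the 15 symbols of 55555555555555n gives the pieces 55 55 55 55 55 55 55 55 55 55 55 55 55 55 55n, which concatenate to the answer.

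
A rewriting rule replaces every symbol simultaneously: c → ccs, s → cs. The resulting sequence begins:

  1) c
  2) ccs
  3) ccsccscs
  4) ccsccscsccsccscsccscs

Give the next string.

ccsccscsccsccscsccscsccsccscsccsccscsccscsccsccscsccscs

Applying the rule to each of the 21 symbols of ccsccscsccsccscsccscs gives the pieces ccs ccs cs ccs ccs cs ccs cs ccs ccs cs ccs ccs cs ccs cs ccs ccs cs ccs cs, which concatenate to the answer.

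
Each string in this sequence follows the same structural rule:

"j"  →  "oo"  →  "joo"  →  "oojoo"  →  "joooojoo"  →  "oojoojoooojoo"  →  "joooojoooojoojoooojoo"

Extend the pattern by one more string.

oojoojoooojoojoooojoooojoojoooojoo

Each term (from the third on) is the two preceding terms concatenated in order: term 3 = j·oo = joo.
Continuing: oojoojoooojoo · joooojoooojoojoooojoo gives term 8.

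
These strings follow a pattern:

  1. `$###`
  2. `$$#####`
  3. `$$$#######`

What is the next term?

Each string has the form $^{n} #^{2n+1} (n = 1, 2, …).
At n = 4 the blocks have lengths 4, 9.

$$$$#########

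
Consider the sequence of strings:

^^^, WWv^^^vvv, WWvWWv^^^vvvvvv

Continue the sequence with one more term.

Every step adds WWv to the front and vvv to the end of the previous string.
Applying this once more to WWvWWv^^^vvvvvv:

WWvWWvWWv^^^vvvvvvvvv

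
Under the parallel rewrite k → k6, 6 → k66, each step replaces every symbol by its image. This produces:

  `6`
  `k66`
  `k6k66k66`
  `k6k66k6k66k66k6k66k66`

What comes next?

φ(k6k66k6k66k66k6k66k66) expands symbol-by-symbol to k6 k66 k6 k66 k66 k6 k66 k6 k66 k66 k6 k66 k66 k6 k66 k6 k66 k66 k6 k66 k66; joining the 21 pieces gives the next term.

k6k66k6k66k66k6k66k6k66k66k6k66k66k6k66k6k66k66k6k66k66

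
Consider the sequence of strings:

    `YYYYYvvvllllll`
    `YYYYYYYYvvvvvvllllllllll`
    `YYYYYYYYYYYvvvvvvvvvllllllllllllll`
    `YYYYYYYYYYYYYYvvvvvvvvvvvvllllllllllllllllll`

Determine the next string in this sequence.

YYYYYYYYYYYYYYYYYvvvvvvvvvvvvvvvllllllllllllllllllllll

Each string has the form Y^{3n+2} v^{3n} l^{4n+2} (n = 1, 2, …).
For the next term, n = 5, so the run lengths are 17, 15, 22.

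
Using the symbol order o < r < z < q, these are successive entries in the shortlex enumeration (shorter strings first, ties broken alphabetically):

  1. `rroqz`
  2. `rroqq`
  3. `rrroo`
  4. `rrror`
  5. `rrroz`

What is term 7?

rrrro

Advancing 2 positions from rrroz through rrroz → rrroq reaches term 7.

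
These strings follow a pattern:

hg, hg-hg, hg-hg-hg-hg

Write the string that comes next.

Each string is two copies of the previous one joined by '-'.
Doubling hg-hg-hg-hg with '-' between the halves:

hg-hg-hg-hg-hg-hg-hg-hg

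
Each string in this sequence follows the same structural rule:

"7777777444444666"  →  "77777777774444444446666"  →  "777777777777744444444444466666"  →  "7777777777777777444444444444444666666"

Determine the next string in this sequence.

The n-th term is 3n+1 7's then 3n 4's then n+1 6's, where the shown terms are n = 2, 3, 4, 5.
For the next term, n = 6, so the run lengths are 19, 18, 7.

77777777777777777774444444444444444446666666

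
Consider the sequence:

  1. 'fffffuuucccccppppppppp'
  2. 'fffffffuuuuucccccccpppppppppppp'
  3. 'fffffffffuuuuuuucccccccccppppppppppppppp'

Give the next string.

Each string has the form f^{2n+1} u^{2n-1} c^{2n+1} p^{3n+3}, where the shown terms are n = 2, 3, 4.
For the next term, n = 5, so the run lengths are 11, 9, 11, 18.

fffffffffffuuuuuuuuucccccccccccpppppppppppppppppp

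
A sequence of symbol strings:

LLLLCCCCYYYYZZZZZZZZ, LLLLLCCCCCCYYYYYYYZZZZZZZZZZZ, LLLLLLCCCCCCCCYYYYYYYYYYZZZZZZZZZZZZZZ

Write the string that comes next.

Each string has the form L^{n+2} C^{2n} Y^{3n-2} Z^{3n+2}, where the shown terms are n = 2, 3, 4.
Setting n = 5 gives 7, 10, 13, 17 characters in each block.

LLLLLLLCCCCCCCCCCYYYYYYYYYYYYYZZZZZZZZZZZZZZZZZ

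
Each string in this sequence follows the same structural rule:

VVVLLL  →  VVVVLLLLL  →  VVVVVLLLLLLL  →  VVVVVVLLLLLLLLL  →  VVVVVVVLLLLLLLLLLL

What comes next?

VVVVVVVVLLLLLLLLLLLLL

Term n consists of n+2 V's, followed by 2n+1 L's (n = 1, 2, …).
Setting n = 6 gives 8, 13 characters in each block.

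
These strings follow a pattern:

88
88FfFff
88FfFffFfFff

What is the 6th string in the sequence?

Each term is the previous one with FfFff appended.
From 88FfFffFfFff, 3 further steps: 88FfFffFfFff → 88FfFffFfFffFfFff → 88FfFffFfFffFfFffFfFff → (answer).

88FfFffFfFffFfFffFfFffFfFff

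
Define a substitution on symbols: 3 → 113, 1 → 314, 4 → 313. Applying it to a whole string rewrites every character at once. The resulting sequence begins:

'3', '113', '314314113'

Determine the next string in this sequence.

Expanding 314314113: 3→113, 1→314, 4→313, 3→113, 1→314, 4→313, 1→314, 1→314, 3→113. Concatenated: 113 314 313 113 314 313 314 314 113.

113314313113314313314314113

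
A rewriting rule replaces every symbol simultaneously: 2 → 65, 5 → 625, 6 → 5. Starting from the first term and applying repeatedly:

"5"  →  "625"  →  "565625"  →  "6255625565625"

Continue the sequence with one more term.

5656256255656256255625565625

Replace each of the 13 characters of 6255625565625 in place — 5 65 625 625 5 65 625 625 5 625 5 65 625 — and concatenate.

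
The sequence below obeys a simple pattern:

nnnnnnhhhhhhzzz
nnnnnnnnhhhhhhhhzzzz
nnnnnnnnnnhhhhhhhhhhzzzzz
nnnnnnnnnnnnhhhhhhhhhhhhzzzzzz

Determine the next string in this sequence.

Reading off run lengths: n runs 6, 8, 10, 12; h runs 6, 8, 10, 12; z runs 3, 4, 5, 6 — each is linear in n, where the shown terms are n = 3, 4, 5, 6.
Setting n = 7 gives 14, 14, 7 characters in each block.

nnnnnnnnnnnnnnhhhhhhhhhhhhhhzzzzzzz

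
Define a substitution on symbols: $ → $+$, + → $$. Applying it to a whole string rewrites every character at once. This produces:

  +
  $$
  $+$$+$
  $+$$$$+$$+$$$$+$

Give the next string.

Replace each of the 16 characters of $+$$$$+$$+$$$$+$ in place — $+$ $$ $+$ $+$ $+$ $+$ $$ $+$ $+$ $$ $+$ $+$ $+$ $+$ $$ $+$ — and concatenate.

$+$$$$+$$+$$+$$+$$$$+$$+$$$$+$$+$$+$$+$$$$+$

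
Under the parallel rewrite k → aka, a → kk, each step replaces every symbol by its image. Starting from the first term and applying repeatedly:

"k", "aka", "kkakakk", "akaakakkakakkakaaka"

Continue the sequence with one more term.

φ(akaakakkakakkakaaka) expands symbol-by-symbol to kk aka kk kk aka kk aka aka kk aka kk aka aka kk aka kk kk aka kk; joining the 19 pieces gives the next term.

kkakakkkkakakkakaakakkakakkakaakakkakakkkkakakk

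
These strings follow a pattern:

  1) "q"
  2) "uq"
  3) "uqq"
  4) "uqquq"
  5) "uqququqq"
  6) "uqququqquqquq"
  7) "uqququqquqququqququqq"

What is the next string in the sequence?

uqququqquqququqququqquqququqquqquq

Each term (from the third on) is the previous term followed by the one before it: term 3 = uq·q = uqq.
Continuing: uqququqquqququqququqq · uqququqquqquq gives term 8.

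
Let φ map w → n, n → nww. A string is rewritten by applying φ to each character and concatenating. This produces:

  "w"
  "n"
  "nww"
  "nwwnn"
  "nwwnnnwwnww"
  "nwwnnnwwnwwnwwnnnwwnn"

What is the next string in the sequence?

Rewriting the 21 symbols of nwwnnnwwnwwnwwnnnwwnn one by one yields nww n n nww nww nww n n nww n n nww n n nww nww nww n n nww nww; concatenated:

nwwnnnwwnwwnwwnnnwwnnnwwnnnwwnwwnwwnnnwwnww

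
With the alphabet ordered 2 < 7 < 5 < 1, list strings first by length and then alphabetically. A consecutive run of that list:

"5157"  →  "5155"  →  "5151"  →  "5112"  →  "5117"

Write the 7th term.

Continuing the enumeration 2 steps past 5117: 5117 → 5115 → (answer).

5111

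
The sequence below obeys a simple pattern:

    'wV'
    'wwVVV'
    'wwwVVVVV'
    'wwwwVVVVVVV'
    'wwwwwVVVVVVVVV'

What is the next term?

Each string has the form w^{n} V^{2n-1} (n = 1, 2, …).
At n = 6 the blocks have lengths 6, 11.

wwwwwwVVVVVVVVVVV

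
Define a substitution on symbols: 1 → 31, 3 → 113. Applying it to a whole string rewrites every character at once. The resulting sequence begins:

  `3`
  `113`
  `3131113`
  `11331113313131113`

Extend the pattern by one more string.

Replace each of the 17 characters of 11331113313131113 in place — 31 31 113 113 31 31 31 113 113 31 113 31 113 31 31 31 113 — and concatenate.

31311131133131311131133111331113313131113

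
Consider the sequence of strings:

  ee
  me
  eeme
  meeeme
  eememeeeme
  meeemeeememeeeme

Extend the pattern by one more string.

eememeeememeeemeeememeeeme

This is a Fibonacci-style word recurrence s(k) = s(k−2)·s(k−1): e.g. ee·me = eeme.
The next term joins eememeeeme and meeemeeememeeeme.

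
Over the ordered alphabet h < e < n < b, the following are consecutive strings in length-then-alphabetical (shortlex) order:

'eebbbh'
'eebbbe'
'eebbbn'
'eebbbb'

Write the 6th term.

enhhhe

Continuing the enumeration 2 steps past eebbbb: eebbbb → enhhhh → (answer).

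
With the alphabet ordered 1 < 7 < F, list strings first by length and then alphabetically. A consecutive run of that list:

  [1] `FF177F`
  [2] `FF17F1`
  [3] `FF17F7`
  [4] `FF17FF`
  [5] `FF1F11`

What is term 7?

Stepping forward 2 times from FF1F11: FF1F11 → FF1F17, then the target.

FF1F1F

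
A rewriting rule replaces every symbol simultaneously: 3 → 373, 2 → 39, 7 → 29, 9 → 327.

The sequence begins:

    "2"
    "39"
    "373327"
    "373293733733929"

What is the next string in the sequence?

3732937339327373293733732937337332739327

φ(373293733733929) expands symbol-by-symbol to 373 29 373 39 327 373 29 373 373 29 373 373 327 39 327; joining the 15 pieces gives the next term.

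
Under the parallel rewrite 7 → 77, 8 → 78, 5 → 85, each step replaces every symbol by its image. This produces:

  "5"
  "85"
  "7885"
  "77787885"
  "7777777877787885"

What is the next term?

77777777777777787777777877787885

Replace each of the 16 characters of 7777777877787885 in place — 77 77 77 77 77 77 77 78 77 77 77 78 77 78 78 85 — and concatenate.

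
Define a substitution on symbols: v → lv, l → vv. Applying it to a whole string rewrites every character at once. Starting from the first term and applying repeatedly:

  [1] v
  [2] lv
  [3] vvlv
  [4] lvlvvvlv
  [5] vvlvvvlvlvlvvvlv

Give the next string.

Replace each of the 16 characters of vvlvvvlvlvlvvvlv in place — lv lv vv lv lv lv vv lv vv lv vv lv lv lv vv lv — and concatenate.

lvlvvvlvlvlvvvlvvvlvvvlvlvlvvvlv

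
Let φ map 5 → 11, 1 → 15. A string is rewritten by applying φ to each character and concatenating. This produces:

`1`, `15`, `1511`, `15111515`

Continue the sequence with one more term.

Expanding 15111515: 1→15, 5→11, 1→15, 1→15, 1→15, 5→11, 1→15, 5→11. Concatenated: 15 11 15 15 15 11 15 11.

1511151515111511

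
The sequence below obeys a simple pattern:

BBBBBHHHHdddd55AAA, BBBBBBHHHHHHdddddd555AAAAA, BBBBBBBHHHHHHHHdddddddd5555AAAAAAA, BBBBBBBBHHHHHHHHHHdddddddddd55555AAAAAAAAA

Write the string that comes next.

BBBBBBBBBHHHHHHHHHHHHdddddddddddd555555AAAAAAAAAAA

The n-th term is n+3 B's then 2n H's then 2n d's then n 5's then 2n-1 A's, where the shown terms are n = 2, 3, 4, 5.
For the next term, n = 6, so the run lengths are 9, 12, 12, 6, 11.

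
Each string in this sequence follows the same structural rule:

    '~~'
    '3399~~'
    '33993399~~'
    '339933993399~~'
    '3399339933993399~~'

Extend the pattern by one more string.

The strings grow by a fixed prefix 3399 each time.
Applying this once more to 3399339933993399~~:

33993399339933993399~~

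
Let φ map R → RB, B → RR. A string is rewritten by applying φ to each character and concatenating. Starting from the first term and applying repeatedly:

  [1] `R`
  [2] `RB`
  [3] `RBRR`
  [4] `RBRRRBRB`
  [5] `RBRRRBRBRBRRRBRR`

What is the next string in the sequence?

Applying the rule to each of the 16 symbols of RBRRRBRBRBRRRBRR gives the pieces RB RR RB RB RB RR RB RR RB RR RB RB RB RR RB RB, which concatenate to the answer.

RBRRRBRBRBRRRBRRRBRRRBRBRBRRRBRB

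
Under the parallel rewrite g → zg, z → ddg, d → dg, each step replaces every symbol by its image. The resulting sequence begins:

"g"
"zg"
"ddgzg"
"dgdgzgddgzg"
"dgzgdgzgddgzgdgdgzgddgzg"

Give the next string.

Replace each of the 24 characters of dgzgdgzgddgzgdgdgzgddgzg in place — dg zg ddg zg dg zg ddg zg dg dg zg ddg zg dg zg dg zg ddg zg dg dg zg ddg zg — and concatenate.

dgzgddgzgdgzgddgzgdgdgzgddgzgdgzgdgzgddgzgdgdgzgddgzg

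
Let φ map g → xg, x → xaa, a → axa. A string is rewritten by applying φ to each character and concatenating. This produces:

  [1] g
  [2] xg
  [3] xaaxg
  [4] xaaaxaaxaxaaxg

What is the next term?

Rewriting the 14 symbols of xaaaxaaxaxaaxg one by one yields xaa axa axa axa xaa axa axa xaa axa xaa axa axa xaa xg; concatenated:

xaaaxaaxaaxaxaaaxaaxaxaaaxaxaaaxaaxaxaaxg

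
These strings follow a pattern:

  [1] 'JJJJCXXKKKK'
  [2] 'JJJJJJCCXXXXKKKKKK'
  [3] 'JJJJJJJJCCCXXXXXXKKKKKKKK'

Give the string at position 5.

Term n consists of 2n+2 J's, followed by n C's, followed by 2n X's, followed by 2n+2 K's (n = 1, 2, …).
At n = 5 the blocks have lengths 12, 5, 10, 12.

JJJJJJJJJJJJCCCCCXXXXXXXXXXKKKKKKKKKKKK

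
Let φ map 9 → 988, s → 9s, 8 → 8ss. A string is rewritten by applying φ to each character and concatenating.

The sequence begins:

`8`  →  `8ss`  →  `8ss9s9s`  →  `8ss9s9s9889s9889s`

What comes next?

8ss9s9s9889s9889s9888ss8ss9889s9888ss8ss9889s

φ(8ss9s9s9889s9889s) expands symbol-by-symbol to 8ss 9s 9s 988 9s 988 9s 988 8ss 8ss 988 9s 988 8ss 8ss 988 9s; joining the 17 pieces gives the next term.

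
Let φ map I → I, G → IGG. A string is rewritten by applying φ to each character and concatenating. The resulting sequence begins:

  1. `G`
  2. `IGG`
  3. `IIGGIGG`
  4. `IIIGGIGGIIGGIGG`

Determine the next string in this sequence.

IIIIGGIGGIIGGIGGIIIGGIGGIIGGIGG

Applying the rule to each of the 15 symbols of IIIGGIGGIIGGIGG gives the pieces I I I IGG IGG I IGG IGG I I IGG IGG I IGG IGG, which concatenate to the answer.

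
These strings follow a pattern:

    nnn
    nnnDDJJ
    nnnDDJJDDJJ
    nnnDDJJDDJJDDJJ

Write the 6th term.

Every step adds DDJJ to the end: s(k+1) = s(k)·DDJJ.
From nnnDDJJDDJJDDJJ, 2 further steps: nnnDDJJDDJJDDJJ → nnnDDJJDDJJDDJJDDJJ → (answer).

nnnDDJJDDJJDDJJDDJJDDJJ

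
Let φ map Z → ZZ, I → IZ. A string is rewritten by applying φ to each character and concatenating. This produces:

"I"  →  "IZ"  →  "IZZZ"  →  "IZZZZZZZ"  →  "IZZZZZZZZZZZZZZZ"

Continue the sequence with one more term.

Rewriting the 16 symbols of IZZZZZZZZZZZZZZZ one by one yields IZ ZZ ZZ ZZ ZZ ZZ ZZ ZZ ZZ ZZ ZZ ZZ ZZ ZZ ZZ ZZ; concatenated:

IZZZZZZZZZZZZZZZZZZZZZZZZZZZZZZZ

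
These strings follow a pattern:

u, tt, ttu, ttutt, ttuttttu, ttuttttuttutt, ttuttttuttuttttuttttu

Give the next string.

ttuttttuttuttttuttttuttuttttuttutt

Each term (from the third on) is the previous term followed by the one before it: term 3 = tt·u = ttu.
So term 8 is ttuttttuttuttttuttttu·ttuttttuttutt.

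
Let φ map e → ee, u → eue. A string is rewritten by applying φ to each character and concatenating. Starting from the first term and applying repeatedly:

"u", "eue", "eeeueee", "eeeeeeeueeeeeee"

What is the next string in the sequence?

eeeeeeeeeeeeeeeueeeeeeeeeeeeeee

Replace each of the 15 characters of eeeeeeeueeeeeee in place — ee ee ee ee ee ee ee eue ee ee ee ee ee ee ee — and concatenate.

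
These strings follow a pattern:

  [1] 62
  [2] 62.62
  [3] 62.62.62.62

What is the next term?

62.62.62.62.62.62.62.62

Each string is two copies of the previous one joined by '.'.
So the next term is two copies of 62.62.62.62 with '.' between the halves.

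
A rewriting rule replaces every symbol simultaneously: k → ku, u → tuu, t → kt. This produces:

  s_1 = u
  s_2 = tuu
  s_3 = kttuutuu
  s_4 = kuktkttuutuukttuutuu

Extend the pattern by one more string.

Applying the rule to each of the 20 symbols of kuktkttuutuukttuutuu gives the pieces ku tuu ku kt ku kt kt tuu tuu kt tuu tuu ku kt kt tuu tuu kt tuu tuu, which concatenate to the answer.

kutuukuktkuktkttuutuukttuutuukuktkttuutuukttuutuu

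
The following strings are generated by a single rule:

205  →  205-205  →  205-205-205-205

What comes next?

Every step duplicates the string with '-' between the halves.
One more doubling of 205-205-205-205 gives the answer.

205-205-205-205-205-205-205-205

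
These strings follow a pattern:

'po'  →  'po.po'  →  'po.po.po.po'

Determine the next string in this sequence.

po.po.po.po.po.po.po.po

Each string is two copies of the previous one joined by '.'.
One more doubling of po.po.po.po gives the answer.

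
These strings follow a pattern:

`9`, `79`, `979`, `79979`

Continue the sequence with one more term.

From term 3 onward, concatenate the second-to-last term with the last: 9·79 = 979, 79·979 = 79979, …
So term 5 is 979·79979.

97979979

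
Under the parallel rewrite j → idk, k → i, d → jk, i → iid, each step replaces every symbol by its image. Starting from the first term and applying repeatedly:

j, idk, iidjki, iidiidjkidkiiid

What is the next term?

Rewriting the 15 symbols of iidiidjkidkiiid one by one yields iid iid jk iid iid jk idk i iid jk i iid iid iid jk; concatenated:

iidiidjkiidiidjkidkiiidjkiiidiidiidjk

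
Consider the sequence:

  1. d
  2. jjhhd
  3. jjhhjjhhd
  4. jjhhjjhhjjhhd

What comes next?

jjhhjjhhjjhhjjhhd

The strings grow by a fixed prefix jjhh each time.
One more step from jjhhjjhhjjhhd gives the answer.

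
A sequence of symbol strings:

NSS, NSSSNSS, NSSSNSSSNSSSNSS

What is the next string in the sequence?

Each string is two copies of the previous one joined by 'S'.
So the next term is two copies of NSSSNSSSNSSSNSS with 'S' between the halves.

NSSSNSSSNSSSNSSSNSSSNSSSNSSSNSS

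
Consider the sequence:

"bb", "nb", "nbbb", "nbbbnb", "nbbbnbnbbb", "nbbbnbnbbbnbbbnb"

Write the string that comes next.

nbbbnbnbbbnbbbnbnbbbnbnbbb

Each term (from the third on) is the previous term followed by the one before it: term 3 = nb·bb = nbbb.
So term 7 is nbbbnbnbbbnbbbnb·nbbbnbnbbb.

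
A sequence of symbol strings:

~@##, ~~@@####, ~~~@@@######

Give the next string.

~~~~@@@@########

Reading off run lengths: ~ runs 1, 2, 3; @ runs 1, 2, 3; # runs 2, 4, 6 — each is linear in n (n = 1, 2, …).
At n = 4 the blocks have lengths 4, 4, 8.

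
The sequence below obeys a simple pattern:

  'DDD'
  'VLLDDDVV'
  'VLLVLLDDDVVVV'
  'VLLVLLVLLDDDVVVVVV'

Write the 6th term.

Every step adds VLL to the front and VV to the end of the previous string.
From VLLVLLVLLDDDVVVVVV, 2 further steps: VLLVLLVLLDDDVVVVVV → VLLVLLVLLVLLDDDVVVVVVVV → (answer).

VLLVLLVLLVLLVLLDDDVVVVVVVVVV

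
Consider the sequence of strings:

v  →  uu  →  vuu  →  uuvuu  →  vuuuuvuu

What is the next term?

uuvuuvuuuuvuu

This is a Fibonacci-style word recurrence s(k) = s(k−2)·s(k−1): e.g. v·uu = vuu.
Continuing: uuvuu · vuuuuvuu gives term 6.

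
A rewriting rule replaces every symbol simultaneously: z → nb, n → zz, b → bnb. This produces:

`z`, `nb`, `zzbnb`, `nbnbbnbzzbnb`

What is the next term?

Expanding nbnbbnbzzbnb: n→zz, b→bnb, n→zz, b→bnb, b→bnb, n→zz, b→bnb, z→nb, z→nb, b→bnb, n→zz, b→bnb. Concatenated: zz bnb zz bnb bnb zz bnb nb nb bnb zz bnb.

zzbnbzzbnbbnbzzbnbnbnbbnbzzbnb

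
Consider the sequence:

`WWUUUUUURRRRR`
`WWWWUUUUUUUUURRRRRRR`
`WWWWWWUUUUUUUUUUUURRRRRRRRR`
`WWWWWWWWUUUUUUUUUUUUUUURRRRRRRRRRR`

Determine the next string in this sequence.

Reading off run lengths: W runs 2, 4, 6, 8; U runs 6, 9, 12, 15; R runs 5, 7, 9, 11 — each is linear in n, where the shown terms are n = 2, 3, 4, 5.
At n = 6 the blocks have lengths 10, 18, 13.

WWWWWWWWWWUUUUUUUUUUUUUUUUUURRRRRRRRRRRRR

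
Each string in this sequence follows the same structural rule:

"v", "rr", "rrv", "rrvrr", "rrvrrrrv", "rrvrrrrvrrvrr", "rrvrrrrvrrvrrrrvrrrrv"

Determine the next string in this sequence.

From term 3 onward, concatenate the last term with the second-to-last: rr·v = rrv, rrv·rr = rrvrr, …
Continuing: rrvrrrrvrrvrrrrvrrrrv · rrvrrrrvrrvrr gives term 8.

rrvrrrrvrrvrrrrvrrrrvrrvrrrrvrrvrr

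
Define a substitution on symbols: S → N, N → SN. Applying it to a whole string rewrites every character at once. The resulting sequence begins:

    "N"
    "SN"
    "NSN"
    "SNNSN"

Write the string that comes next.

Rewriting each symbol of SNNSN: S→N, N→SN, N→SN, S→N, N→SN, which concatenates to N SN SN N SN.

NSNSNNSN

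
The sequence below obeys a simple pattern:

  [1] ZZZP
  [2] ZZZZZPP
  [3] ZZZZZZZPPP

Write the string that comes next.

ZZZZZZZZZPPPP

Reading off run lengths: Z runs 3, 5, 7; P runs 1, 2, 3 — each is linear in n (n = 1, 2, …).
At n = 4 the blocks have lengths 9, 4.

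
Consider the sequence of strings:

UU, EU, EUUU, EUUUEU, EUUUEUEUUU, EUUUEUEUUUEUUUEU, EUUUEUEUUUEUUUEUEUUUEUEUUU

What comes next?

Each term (from the third on) is the previous term followed by the one before it: term 3 = EU·UU = EUUU.
So term 8 is EUUUEUEUUUEUUUEUEUUUEUEUUU·EUUUEUEUUUEUUUEU.

EUUUEUEUUUEUUUEUEUUUEUEUUUEUUUEUEUUUEUUUEU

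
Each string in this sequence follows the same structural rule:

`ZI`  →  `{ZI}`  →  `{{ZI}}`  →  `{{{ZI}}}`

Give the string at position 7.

{{{{{{ZI}}}}}}

Each term wraps the previous one in { on the left and } on the right.
From {{{ZI}}}, 3 further steps: {{{ZI}}} → {{{{ZI}}}} → {{{{{ZI}}}}} → (answer).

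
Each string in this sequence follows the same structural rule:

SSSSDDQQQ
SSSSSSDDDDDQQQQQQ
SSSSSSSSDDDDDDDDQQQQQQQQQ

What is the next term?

SSSSSSSSSSDDDDDDDDDDDQQQQQQQQQQQQ

The n-th term is 2n+2 S's then 3n-1 D's then 3n Q's (n = 1, 2, …).
At n = 4 the blocks have lengths 10, 11, 12.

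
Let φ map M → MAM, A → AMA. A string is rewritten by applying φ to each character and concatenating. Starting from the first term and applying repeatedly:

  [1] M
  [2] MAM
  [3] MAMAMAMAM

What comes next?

MAMAMAMAMAMAMAMAMAMAMAMAMAM

Rewriting each symbol of MAMAMAMAM: M→MAM, A→AMA, M→MAM, A→AMA, M→MAM, A→AMA, M→MAM, A→AMA, M→MAM, which concatenates to MAM AMA MAM AMA MAM AMA MAM AMA MAM.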